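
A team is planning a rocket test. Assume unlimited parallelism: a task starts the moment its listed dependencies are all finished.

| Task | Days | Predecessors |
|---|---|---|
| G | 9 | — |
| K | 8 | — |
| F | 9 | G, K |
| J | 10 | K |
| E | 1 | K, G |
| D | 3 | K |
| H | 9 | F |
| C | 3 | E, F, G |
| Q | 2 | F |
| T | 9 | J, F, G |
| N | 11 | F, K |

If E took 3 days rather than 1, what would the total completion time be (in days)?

As given, the longest chain is G→F→N = 9+9+11 = 29, so the finish is 29 days.
E has 16 days of float (longest path through it is 13).
That remains the longest chain; total 29 days.

29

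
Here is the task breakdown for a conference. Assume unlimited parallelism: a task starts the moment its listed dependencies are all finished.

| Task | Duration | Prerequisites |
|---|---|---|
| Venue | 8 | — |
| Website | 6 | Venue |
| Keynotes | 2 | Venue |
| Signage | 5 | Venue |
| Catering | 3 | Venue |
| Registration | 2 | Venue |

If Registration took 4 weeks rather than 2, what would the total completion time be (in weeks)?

14

Critical path before the change: Venue→Website = 8+6 = 14 giving 14 weeks.
Registration has 4 weeks of float (longest path through it is 10).
No other chain overtakes it, so the finish is 14 weeks.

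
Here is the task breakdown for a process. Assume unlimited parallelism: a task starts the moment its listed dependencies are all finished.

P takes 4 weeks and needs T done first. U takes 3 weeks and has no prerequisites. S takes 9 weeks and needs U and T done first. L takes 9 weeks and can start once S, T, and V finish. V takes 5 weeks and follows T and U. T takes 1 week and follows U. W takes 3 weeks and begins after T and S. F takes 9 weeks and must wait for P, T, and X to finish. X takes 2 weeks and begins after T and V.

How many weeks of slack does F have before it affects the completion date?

Critical path: U→T→S→L = 3+1+9+9 = 22, so the finish is 22 weeks.
The longest chain containing F totals 20 weeks.
Float = 22 − 20 = 2.

2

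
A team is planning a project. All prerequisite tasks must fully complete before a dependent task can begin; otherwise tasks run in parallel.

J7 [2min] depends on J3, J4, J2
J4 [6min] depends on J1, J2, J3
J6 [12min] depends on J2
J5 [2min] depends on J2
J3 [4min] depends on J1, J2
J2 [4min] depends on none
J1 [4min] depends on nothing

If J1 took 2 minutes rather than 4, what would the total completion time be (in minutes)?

As given, the longest chain is J1→J3→J4→J7 = 4+4+6+2 = 16, so the finish is 16 minutes.
Since J1 is critical, the -2 change carries straight to that chain (now 14 minutes).
Now J2→J3→J4→J7 = 4+4+6+2 = 16 is longest, so the finish becomes 16 minutes.

16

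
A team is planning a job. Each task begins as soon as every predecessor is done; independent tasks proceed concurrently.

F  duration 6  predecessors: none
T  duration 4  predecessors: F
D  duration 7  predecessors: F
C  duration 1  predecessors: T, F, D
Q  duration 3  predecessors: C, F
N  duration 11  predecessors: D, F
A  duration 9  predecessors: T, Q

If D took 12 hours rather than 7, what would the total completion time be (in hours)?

Critical path before the change: F→D→C→Q→A = 6+7+1+3+9 = 26 giving 26 hours.
D lies on that path, so at 12 hours the path becomes 31 hours.
No other chain overtakes it, so the finish is 31 hours.

31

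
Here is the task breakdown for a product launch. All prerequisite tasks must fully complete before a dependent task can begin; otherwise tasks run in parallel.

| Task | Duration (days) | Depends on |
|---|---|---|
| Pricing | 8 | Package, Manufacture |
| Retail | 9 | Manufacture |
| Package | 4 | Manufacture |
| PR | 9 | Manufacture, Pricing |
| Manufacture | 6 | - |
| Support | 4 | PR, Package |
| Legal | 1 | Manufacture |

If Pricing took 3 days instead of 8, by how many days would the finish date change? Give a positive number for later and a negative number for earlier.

Critical path before the change: Manufacture→Package→Pricing→PR→Support = 6+4+8+9+4 = 31 giving 31 days.
Pricing lies on that path, so at 3 days the path becomes 26 days.
That remains the longest chain; total 26 days.
Change in finish: 26 − 31 = -5 days.

-5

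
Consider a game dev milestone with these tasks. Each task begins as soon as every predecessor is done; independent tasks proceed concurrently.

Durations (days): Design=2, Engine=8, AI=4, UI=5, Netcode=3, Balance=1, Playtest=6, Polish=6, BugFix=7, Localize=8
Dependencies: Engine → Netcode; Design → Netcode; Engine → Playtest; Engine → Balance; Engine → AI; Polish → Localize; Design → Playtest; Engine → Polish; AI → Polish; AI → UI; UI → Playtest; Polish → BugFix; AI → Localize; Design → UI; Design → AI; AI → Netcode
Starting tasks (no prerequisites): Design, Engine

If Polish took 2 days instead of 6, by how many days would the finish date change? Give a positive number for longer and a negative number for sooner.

-3

Actual critical path: Engine→AI→Polish→Localize = 8+4+6+8 = 26 ⇒ 26 days.
Since Polish is critical, the -4 change carries straight to that chain (now 22 days).
Now Engine→AI→UI→Playtest = 8+4+5+6 = 23 is longest, so the finish becomes 23 days.
Change in finish: 23 − 26 = -3 days.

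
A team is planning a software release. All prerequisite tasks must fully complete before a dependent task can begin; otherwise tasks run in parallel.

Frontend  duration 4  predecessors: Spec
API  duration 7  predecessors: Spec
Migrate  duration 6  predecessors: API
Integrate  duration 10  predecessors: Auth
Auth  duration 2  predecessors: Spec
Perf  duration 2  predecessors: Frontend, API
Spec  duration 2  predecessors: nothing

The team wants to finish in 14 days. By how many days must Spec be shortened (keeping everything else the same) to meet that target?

Current finish: 15 days; target: 14.
Spec is on every critical path, so each day cut from Spec cuts the finish by one (this holds down to a finish of 14).
Need 15 − 14 = 1 day off Spec → Spec becomes 1 day, finish becomes 14.

1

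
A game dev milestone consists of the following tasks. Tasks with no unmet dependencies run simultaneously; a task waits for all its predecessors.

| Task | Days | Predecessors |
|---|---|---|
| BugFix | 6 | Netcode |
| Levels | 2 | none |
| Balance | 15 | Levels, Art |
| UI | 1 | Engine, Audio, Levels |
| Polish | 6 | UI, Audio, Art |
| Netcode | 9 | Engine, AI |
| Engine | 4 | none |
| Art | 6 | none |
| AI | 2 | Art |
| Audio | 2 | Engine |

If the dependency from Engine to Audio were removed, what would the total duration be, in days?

23

Before: longest chain Art→AI→Netcode→BugFix = 6+2+9+6 = 23, finish 23.
Without Engine→Audio, Audio's earliest start moves from 4 to 0.
The longest chain is now Art→AI→Netcode→BugFix = 6+2+9+6 = 23, so the game dev milestone takes 23 days.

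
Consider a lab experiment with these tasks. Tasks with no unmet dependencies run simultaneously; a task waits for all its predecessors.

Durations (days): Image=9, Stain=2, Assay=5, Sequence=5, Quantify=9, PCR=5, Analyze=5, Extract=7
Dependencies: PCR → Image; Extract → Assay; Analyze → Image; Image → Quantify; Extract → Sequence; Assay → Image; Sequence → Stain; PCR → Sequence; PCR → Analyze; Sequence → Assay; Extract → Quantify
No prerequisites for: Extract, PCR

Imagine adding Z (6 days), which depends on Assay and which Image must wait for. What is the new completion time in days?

41

Originally the lab experiment takes 35 days.
With Z inserted, Image now waits for max(Assay, PCR, Analyze, Z).
New critical path: Extract→Sequence→Assay→Z→Image→Quantify = 7+5+5+6+9+9 = 41 ⇒ 41 days.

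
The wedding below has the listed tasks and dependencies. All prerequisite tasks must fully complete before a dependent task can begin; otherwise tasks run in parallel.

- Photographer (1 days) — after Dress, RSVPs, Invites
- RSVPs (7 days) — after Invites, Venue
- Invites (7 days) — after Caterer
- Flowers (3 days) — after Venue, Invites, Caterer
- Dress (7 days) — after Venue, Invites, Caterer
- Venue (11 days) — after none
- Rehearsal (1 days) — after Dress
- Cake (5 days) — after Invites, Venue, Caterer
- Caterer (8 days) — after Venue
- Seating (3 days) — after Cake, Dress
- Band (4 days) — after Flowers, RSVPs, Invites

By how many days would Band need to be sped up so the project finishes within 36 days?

1

Current finish: 37 days; target: 36.
Band is on every critical path, so each day cut from Band cuts the finish by one (this holds down to a finish of 36).
Need 37 − 36 = 1 day off Band → Band becomes 3 days, finish becomes 36.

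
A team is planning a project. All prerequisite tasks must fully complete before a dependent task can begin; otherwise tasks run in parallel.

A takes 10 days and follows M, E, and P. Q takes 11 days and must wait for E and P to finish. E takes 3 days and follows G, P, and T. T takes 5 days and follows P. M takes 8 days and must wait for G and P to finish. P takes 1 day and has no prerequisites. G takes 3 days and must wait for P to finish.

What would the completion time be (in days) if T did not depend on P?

Before: longest chain P→G→M→A = 1+3+8+10 = 22, finish 22.
Without P→T, T's earliest start moves from 1 to 0.
The longest chain is now P→G→M→A = 1+3+8+10 = 22, so the project takes 22 days.

22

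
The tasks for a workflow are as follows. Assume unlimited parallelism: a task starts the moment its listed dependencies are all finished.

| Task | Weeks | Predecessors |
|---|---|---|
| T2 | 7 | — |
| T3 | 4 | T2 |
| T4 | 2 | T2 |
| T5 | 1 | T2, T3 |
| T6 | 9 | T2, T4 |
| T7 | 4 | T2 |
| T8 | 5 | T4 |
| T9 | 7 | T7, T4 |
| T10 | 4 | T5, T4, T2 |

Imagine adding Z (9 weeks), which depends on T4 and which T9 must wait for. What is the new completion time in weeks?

Originally the workflow takes 18 weeks.
With Z inserted, T9 now waits for max(T7, T4, Z).
New critical path: T2→T4→Z→T9 = 7+2+9+7 = 25 ⇒ 25 weeks.

25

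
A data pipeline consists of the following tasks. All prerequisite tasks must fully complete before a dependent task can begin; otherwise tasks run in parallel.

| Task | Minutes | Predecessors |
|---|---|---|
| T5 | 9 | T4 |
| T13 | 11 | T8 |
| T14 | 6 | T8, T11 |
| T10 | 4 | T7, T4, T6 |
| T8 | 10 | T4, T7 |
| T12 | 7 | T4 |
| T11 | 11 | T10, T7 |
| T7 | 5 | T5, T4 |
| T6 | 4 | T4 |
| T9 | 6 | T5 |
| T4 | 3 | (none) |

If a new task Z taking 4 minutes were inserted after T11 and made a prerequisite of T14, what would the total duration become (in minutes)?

Originally the project takes 38 minutes.
With Z inserted, T14 now waits for max(T8, T11, Z).
New critical path: T4→T5→T7→T10→T11→Z→T14 = 3+9+5+4+11+4+6 = 42 ⇒ 42 minutes.

42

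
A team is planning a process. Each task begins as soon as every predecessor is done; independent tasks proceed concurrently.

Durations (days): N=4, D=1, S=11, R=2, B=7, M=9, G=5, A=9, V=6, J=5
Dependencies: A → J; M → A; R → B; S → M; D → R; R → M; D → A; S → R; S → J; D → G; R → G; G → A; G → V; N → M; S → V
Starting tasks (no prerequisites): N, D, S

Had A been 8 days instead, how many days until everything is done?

The binding path is S→R→M→A→J = 11+2+9+9+5 = 36; finish at 36 days.
A lies on that path, so at 8 days the path becomes 35 days.
That remains the longest chain; total 35 days.

35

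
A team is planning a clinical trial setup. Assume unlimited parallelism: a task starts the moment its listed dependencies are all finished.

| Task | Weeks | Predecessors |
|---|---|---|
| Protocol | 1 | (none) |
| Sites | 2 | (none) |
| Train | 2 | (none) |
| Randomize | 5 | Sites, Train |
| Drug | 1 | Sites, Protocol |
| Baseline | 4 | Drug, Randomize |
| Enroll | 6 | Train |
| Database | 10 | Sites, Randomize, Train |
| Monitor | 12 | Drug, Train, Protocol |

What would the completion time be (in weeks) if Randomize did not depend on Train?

Before: longest chain Sites→Randomize→Database = 2+5+10 = 17, finish 17.
Dropping Train→Randomize doesn't change Randomize's earliest start (2); another predecessor still binds.
New critical path: Sites→Randomize→Database = 2+5+10 = 17 ⇒ 17 weeks.

17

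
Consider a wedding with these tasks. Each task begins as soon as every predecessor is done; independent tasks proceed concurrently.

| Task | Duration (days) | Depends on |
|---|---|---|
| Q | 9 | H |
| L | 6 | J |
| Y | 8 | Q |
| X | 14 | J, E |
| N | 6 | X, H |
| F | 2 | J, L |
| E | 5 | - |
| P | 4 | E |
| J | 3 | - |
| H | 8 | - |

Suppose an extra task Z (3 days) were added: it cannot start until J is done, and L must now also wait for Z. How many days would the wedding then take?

25

Originally the wedding takes 25 days.
With Z inserted, L now waits for max(J, Z).
New critical path: H→Q→Y = 8+9+8 = 25 ⇒ 25 days.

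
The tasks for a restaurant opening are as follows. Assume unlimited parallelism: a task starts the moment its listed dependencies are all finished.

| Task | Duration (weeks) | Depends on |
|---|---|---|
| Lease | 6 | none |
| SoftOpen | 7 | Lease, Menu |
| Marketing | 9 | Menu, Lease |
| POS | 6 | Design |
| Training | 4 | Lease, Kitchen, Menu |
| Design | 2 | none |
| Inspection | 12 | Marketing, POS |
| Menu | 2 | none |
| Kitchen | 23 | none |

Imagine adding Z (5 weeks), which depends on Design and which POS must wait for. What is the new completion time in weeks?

Originally the job takes 27 weeks.
With Z inserted, POS now waits for max(Design, Z).
New critical path: Lease→Marketing→Inspection = 6+9+12 = 27 ⇒ 27 weeks.

27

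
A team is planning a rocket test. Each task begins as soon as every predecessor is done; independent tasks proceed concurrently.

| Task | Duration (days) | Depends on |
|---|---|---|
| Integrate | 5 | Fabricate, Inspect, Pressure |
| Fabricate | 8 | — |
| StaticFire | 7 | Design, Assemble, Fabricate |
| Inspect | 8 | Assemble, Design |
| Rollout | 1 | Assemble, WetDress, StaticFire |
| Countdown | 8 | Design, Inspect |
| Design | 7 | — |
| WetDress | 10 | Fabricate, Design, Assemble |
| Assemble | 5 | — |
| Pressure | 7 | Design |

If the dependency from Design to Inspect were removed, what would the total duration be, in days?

Original critical path: Design→Inspect→Countdown = 7+8+8 = 23 ⇒ 23 days.
Without Design→Inspect, Inspect's earliest start moves from 7 to 5.
The longest chain is now Assemble→Inspect→Countdown = 5+8+8 = 21, so the schedule takes 21 days.

21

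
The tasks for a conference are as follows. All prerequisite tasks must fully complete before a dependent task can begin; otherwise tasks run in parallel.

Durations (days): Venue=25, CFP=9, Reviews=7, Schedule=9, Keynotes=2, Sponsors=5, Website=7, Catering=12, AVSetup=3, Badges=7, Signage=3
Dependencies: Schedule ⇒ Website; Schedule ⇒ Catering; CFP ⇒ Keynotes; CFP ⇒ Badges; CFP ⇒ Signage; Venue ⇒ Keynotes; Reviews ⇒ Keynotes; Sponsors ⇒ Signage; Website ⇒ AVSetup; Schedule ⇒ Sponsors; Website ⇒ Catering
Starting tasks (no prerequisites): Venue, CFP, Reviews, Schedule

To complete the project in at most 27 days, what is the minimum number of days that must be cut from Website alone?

Current finish: 28 days; target: 27.
Website is on every critical path, so each day cut from Website cuts the finish by one (this holds down to a finish of 27).
Need 28 − 27 = 1 day off Website → Website becomes 6 days, finish becomes 27.

1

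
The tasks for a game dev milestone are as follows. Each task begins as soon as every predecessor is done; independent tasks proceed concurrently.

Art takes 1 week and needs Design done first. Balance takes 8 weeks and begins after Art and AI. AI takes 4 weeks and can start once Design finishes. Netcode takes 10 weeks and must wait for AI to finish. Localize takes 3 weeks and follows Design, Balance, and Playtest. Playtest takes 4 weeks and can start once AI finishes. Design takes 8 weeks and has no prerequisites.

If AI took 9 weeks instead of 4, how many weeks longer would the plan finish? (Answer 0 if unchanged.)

5

Baseline: Design→AI→Balance→Localize = 8+4+8+3 = 23 → 23 weeks.
AI lies on that path, so at 9 weeks the path becomes 28 weeks.
The critical path is still Design→AI→Balance→Localize; finish is now 28 weeks.
Change in finish: 28 − 23 = +5 weeks.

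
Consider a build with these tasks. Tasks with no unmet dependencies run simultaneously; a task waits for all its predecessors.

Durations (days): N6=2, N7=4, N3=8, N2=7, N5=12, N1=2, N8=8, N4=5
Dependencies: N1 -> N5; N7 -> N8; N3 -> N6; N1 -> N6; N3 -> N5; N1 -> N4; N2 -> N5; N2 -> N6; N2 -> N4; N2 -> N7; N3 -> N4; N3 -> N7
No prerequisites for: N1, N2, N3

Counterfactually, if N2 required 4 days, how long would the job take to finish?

The binding path is N3→N5 = 8+12 = 20; finish at 20 days.
N2 has 1 day of float (longest path through it is 19).
That remains the longest chain; total 20 days.

20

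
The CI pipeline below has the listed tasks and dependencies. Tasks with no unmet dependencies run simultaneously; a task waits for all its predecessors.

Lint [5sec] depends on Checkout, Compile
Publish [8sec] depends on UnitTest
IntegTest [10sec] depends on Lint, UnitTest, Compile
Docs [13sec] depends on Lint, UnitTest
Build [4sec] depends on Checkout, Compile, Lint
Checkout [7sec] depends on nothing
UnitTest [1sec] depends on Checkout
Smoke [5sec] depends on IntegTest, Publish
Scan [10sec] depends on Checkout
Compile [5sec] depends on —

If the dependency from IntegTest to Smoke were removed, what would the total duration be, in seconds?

With the dependency in place, Checkout→Lint→IntegTest→Smoke = 7+5+10+5 = 27 sets the finish at 27 seconds.
Without IntegTest→Smoke, Smoke's earliest start moves from 22 to 16.
New critical path: Checkout→Lint→Docs = 7+5+13 = 25 ⇒ 25 seconds.

25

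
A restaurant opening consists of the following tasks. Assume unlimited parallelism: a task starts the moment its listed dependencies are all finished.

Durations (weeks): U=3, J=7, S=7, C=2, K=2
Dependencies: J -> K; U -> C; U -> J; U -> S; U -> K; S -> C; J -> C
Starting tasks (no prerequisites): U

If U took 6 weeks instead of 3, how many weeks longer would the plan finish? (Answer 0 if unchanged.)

3

Actual critical path: U→J→C = 3+7+2 = 12 ⇒ 12 weeks.
U lies on that path, so at 6 weeks the path becomes 15 weeks.
The critical path is still U→J→C; finish is now 15 weeks.
Change in finish: 15 − 12 = +3 weeks.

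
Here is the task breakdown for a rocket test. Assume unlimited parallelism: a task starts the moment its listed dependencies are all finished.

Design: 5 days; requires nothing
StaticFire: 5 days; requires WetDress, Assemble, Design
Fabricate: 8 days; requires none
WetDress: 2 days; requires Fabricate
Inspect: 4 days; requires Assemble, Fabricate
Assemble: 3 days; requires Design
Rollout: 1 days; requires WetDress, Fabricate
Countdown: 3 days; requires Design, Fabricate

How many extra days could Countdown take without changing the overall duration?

The longest chain is Fabricate→WetDress→StaticFire = 8+2+5 = 15; overall finish 15 days.
Longest path through Countdown: 11 days (earliest finish 11, latest finish 15).
Float = 15 − 11 = 4.

4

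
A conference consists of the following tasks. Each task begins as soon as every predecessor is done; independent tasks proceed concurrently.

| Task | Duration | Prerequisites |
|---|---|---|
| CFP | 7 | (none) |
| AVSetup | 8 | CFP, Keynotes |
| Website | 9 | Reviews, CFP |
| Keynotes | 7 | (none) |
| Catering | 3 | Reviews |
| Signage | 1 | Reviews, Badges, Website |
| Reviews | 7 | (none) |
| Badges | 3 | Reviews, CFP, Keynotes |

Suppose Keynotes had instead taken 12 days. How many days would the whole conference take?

20

Baseline: CFP→Website→Signage = 7+9+1 = 17 → 17 days.
The longest path through Keynotes is only 15 days, so Keynotes has float 2.
The binding chain switches to Keynotes→AVSetup = 12+8 = 20; finish 20 days.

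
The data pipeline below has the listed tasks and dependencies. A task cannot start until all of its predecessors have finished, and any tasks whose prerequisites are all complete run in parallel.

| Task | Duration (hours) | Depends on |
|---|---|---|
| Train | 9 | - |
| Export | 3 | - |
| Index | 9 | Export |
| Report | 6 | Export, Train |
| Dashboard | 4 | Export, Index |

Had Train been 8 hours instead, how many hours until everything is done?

16

The binding path is Export→Index→Dashboard = 3+9+4 = 16; finish at 16 hours.
Train is off the critical path — its longest chain is 15 hours, giving 1 of slack.
That remains the longest chain; total 16 hours.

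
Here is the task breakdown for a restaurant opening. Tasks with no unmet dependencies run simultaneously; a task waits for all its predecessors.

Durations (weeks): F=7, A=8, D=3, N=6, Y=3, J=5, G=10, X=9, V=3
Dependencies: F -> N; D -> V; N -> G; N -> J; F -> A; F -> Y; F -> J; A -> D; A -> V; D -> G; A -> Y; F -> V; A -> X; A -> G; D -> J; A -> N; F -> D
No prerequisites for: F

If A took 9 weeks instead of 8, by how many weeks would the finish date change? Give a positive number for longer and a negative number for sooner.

Baseline: F→A→N→G = 7+8+6+10 = 31 → 31 weeks.
A is on the critical path; changing it to 9 makes that path 32 weeks.
That remains the longest chain; total 32 weeks.
Change in finish: 32 − 31 = +1 weeks.

1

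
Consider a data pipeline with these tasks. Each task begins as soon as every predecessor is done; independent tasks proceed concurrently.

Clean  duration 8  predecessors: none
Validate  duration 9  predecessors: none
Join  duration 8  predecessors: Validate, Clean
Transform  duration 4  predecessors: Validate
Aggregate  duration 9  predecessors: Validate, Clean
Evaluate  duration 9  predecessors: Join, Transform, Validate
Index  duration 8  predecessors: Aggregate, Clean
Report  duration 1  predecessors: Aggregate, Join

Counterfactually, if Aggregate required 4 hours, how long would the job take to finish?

Critical path before the change: Validate→Aggregate→Index = 9+9+8 = 26 giving 26 hours.
Since Aggregate is critical, the -5 change carries straight to that chain (now 21 hours).
The binding chain switches to Validate→Join→Evaluate = 9+8+9 = 26; finish 26 hours.

26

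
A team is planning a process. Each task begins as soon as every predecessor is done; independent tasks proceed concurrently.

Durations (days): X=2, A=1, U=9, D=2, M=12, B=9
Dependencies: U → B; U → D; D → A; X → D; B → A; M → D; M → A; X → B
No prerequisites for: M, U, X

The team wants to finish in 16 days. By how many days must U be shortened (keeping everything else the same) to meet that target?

Current finish: 19 days; target: 16.
U is on every critical path, so each day cut from U cuts the finish by one (this holds down to a finish of 15).
Need 19 − 16 = 3 days off U → U becomes 6 days, finish becomes 16.

3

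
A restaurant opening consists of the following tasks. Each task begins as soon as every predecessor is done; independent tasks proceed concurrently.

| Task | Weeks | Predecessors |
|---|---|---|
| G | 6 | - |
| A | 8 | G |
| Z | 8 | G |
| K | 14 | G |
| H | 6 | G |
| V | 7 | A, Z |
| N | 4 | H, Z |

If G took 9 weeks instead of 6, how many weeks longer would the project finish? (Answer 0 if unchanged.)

3

Critical path before the change: G→A→V = 6+8+7 = 21 giving 21 weeks.
G lies on that path, so at 9 weeks the path becomes 24 weeks.
No other chain overtakes it, so the finish is 24 weeks.
Change in finish: 24 − 21 = +3 weeks.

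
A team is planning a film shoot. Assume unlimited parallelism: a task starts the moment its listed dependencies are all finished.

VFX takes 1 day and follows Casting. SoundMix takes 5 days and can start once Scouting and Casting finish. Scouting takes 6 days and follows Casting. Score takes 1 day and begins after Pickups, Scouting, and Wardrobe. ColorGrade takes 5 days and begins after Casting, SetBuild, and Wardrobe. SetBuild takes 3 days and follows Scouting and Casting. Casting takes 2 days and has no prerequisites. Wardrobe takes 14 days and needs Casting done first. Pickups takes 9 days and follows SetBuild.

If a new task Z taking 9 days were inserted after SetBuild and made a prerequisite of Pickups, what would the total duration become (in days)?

Originally the plan takes 21 days.
With Z inserted, Pickups now waits for max(SetBuild, Z).
New critical path: Casting→Scouting→SetBuild→Z→Pickups→Score = 2+6+3+9+9+1 = 30 ⇒ 30 days.

30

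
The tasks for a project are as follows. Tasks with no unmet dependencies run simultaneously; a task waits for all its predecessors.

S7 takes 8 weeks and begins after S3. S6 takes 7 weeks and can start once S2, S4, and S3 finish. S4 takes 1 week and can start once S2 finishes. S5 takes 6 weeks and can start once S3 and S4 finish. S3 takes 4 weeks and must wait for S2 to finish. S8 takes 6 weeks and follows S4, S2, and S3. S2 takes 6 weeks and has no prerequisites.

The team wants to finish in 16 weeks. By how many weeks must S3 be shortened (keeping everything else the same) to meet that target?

2

Current finish: 18 weeks; target: 16.
S3 is on every critical path, so each week cut from S3 cuts the finish by one (this holds down to a finish of 15).
Need 18 − 16 = 2 weeks off S3 → S3 becomes 2 weeks, finish becomes 16.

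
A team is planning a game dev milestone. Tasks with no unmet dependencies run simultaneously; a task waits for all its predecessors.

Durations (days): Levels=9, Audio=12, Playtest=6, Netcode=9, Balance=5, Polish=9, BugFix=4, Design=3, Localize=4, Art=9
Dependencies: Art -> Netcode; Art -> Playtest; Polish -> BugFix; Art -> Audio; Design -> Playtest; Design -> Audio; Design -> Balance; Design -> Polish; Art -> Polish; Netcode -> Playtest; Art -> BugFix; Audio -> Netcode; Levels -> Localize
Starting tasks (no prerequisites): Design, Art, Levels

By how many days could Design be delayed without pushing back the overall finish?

The longest chain is Art→Audio→Netcode→Playtest = 9+12+9+6 = 36; overall finish 36 days.
The longest chain containing Design totals 30 days.
Float = 36 − 30 = 6.

6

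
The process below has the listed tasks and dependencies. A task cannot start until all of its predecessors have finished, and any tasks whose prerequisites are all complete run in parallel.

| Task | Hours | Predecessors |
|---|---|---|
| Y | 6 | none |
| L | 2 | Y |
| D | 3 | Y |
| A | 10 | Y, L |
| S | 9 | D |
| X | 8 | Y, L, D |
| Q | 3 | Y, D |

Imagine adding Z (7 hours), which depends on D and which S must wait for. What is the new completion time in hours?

25

Originally the process takes 18 hours.
With Z inserted, S now waits for max(D, Z).
New critical path: Y→D→Z→S = 6+3+7+9 = 25 ⇒ 25 hours.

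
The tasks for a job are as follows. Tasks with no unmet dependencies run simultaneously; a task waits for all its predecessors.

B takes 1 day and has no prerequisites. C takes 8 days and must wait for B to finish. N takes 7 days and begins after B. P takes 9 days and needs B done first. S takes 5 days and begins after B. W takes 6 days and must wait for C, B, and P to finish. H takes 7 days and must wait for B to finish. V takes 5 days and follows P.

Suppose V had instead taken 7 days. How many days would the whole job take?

Critical path before the change: B→P→W = 1+9+6 = 16 giving 16 days.
The longest path through V is only 15 days, so V has float 1.
New critical path: B→P→V = 1+9+7 = 17 ⇒ 17 days.

17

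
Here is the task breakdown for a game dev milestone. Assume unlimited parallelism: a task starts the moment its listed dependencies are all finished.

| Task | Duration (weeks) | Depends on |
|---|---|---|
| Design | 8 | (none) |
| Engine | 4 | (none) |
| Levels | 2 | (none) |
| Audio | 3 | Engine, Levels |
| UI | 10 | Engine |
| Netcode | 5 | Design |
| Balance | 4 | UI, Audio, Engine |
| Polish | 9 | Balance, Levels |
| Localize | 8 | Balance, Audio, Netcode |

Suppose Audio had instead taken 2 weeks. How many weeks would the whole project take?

27

The binding path is Engine→UI→Balance→Polish = 4+10+4+9 = 27; finish at 27 weeks.
The longest path through Audio is only 20 weeks, so Audio has float 7.
That remains the longest chain; total 27 weeks.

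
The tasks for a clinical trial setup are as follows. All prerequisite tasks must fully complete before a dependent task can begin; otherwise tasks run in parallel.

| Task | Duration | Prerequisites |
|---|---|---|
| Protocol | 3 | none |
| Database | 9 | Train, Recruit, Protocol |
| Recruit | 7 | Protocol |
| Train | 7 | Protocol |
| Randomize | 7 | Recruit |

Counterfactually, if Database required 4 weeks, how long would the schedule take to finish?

Baseline: Protocol→Recruit→Database = 3+7+9 = 19 → 19 weeks.
Database lies on that path, so at 4 weeks the path becomes 14 weeks.
Now Protocol→Recruit→Randomize = 3+7+7 = 17 is longest, so the finish becomes 17 weeks.

17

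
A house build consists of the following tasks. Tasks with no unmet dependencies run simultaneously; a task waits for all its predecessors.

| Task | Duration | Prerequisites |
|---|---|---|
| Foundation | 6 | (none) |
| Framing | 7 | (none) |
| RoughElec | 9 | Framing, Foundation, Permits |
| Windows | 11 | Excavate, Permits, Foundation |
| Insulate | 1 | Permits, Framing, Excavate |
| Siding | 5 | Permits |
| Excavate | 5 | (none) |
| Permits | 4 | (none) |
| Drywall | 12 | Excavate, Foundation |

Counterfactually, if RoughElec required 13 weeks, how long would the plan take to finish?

Baseline: Foundation→Drywall = 6+12 = 18 → 18 weeks.
RoughElec has 2 weeks of float (longest path through it is 16).
Now Framing→RoughElec = 7+13 = 20 is longest, so the finish becomes 20 weeks.

20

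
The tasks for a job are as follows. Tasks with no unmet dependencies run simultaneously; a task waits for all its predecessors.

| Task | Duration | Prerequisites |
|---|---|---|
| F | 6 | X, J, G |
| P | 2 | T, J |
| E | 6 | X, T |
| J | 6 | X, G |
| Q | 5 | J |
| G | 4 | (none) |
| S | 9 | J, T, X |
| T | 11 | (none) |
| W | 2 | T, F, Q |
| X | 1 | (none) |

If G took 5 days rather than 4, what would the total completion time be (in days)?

20

As given, the longest chain is T→S = 11+9 = 20, so the finish is 20 days.
G is off the critical path — its longest chain is 19 days, giving 1 of slack.
No other chain overtakes it, so the finish is 20 days.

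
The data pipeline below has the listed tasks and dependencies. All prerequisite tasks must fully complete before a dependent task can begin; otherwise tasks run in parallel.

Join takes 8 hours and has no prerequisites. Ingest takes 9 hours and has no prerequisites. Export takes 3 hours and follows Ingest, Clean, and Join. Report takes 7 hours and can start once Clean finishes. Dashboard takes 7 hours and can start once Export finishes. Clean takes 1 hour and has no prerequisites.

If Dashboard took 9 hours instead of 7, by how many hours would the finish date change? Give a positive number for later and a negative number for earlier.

The binding path is Ingest→Export→Dashboard = 9+3+7 = 19; finish at 19 hours.
Dashboard is on the critical path; changing it to 9 makes that path 21 hours.
No other chain overtakes it, so the finish is 21 hours.
Change in finish: 21 − 19 = +2 hours.

2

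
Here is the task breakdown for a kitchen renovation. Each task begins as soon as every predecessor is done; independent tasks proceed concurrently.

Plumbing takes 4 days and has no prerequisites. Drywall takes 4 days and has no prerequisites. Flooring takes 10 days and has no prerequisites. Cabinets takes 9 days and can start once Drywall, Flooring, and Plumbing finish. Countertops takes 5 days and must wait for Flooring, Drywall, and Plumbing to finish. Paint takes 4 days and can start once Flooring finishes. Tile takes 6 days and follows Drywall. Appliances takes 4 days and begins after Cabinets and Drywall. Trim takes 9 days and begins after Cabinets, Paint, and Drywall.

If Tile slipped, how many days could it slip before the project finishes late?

18

The longest chain is Flooring→Cabinets→Trim = 10+9+9 = 28; overall finish 28 days.
Tile finishes as early as 10 and must finish by 28.
So Tile can slip 28 − 10 = 18 days.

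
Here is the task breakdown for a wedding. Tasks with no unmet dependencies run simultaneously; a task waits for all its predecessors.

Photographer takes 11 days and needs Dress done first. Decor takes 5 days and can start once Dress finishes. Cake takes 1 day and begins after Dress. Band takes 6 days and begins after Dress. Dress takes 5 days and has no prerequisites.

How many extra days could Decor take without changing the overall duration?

6

Critical path: Dress→Photographer = 5+11 = 16, so the finish is 16 days.
The longest chain containing Decor totals 10 days.
So Decor can slip 16 − 10 = 6 days.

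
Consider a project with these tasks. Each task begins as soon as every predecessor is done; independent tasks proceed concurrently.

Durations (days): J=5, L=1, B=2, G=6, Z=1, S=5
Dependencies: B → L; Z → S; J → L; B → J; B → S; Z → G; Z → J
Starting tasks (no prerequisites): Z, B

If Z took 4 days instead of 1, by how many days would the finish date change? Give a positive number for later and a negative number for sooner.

2

Critical path before the change: B→J→L = 2+5+1 = 8 giving 8 days.
The longest path through Z is only 7 days, so Z has float 1.
Now Z→J→L = 4+5+1 = 10 is longest, so the finish becomes 10 days.
Change in finish: 10 − 8 = +2 days.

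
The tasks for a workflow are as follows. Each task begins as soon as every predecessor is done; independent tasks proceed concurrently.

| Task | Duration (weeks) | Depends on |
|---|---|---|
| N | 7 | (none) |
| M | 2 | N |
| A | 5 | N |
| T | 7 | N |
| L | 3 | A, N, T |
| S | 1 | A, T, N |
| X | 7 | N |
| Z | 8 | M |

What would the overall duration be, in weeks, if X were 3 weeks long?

The binding path is N→M→Z = 7+2+8 = 17; finish at 17 weeks.
X has 3 weeks of float (longest path through it is 14).
That remains the longest chain; total 17 weeks.

17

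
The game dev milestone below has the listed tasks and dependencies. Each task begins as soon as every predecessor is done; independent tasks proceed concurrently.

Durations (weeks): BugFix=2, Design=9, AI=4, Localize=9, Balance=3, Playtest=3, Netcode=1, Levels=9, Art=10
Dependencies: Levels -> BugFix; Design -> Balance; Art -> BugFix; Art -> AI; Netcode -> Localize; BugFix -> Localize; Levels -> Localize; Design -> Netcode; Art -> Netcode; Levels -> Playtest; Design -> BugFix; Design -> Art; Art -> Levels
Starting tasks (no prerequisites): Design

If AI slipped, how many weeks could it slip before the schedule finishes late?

The longest chain is Design→Art→Levels→BugFix→Localize = 9+10+9+2+9 = 39; overall finish 39 weeks.
The longest chain containing AI totals 23 weeks.
So AI can slip 39 − 23 = 16 weeks.

16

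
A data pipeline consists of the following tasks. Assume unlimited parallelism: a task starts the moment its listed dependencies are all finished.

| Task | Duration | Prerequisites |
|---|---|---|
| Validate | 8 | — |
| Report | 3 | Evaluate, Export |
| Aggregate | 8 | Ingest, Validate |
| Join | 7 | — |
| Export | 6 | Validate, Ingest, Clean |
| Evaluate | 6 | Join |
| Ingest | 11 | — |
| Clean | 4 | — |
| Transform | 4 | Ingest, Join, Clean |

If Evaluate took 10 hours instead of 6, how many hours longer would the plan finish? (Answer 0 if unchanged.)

The binding path is Ingest→Export→Report = 11+6+3 = 20; finish at 20 hours.
Evaluate has 4 hours of float (longest path through it is 16).
No other chain overtakes it, so the finish is 20 hours.
Change in finish: 20 − 20 = +0 hours.

0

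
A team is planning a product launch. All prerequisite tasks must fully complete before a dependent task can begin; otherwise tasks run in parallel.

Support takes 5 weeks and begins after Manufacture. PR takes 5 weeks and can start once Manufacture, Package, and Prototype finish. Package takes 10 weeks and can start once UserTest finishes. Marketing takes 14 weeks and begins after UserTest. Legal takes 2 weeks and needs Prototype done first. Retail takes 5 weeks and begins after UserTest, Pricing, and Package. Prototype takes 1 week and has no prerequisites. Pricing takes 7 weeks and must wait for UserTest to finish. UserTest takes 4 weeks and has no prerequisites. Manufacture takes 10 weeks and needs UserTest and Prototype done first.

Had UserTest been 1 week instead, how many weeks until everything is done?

Actual critical path: UserTest→Manufacture→PR = 4+10+5 = 19 ⇒ 19 weeks.
UserTest lies on that path, so at 1 week the path becomes 16 weeks.
Now Prototype→Manufacture→PR = 1+10+5 = 16 is longest, so the finish becomes 16 weeks.

16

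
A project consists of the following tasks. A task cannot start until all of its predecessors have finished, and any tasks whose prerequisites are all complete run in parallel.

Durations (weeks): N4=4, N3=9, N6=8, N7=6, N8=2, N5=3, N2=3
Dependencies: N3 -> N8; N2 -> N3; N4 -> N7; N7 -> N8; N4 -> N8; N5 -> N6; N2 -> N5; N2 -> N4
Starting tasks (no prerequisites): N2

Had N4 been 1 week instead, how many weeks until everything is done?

14

Baseline: N2→N4→N7→N8 = 3+4+6+2 = 15 → 15 weeks.
N4 lies on that path, so at 1 week the path becomes 12 weeks.
New critical path: N2→N3→N8 = 3+9+2 = 14 ⇒ 14 weeks.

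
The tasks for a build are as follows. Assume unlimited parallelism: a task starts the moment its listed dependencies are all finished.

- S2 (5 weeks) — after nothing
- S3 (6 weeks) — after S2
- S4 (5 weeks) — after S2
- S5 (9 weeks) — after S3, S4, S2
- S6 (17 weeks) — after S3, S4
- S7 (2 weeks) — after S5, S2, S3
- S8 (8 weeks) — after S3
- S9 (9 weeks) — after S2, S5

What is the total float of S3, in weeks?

0

Critical path: S2→S3→S5→S9 = 5+6+9+9 = 29, so the finish is 29 weeks.
The longest chain containing S3 totals 29 weeks.
So S3 can slip 11 − 11 = 0 weeks.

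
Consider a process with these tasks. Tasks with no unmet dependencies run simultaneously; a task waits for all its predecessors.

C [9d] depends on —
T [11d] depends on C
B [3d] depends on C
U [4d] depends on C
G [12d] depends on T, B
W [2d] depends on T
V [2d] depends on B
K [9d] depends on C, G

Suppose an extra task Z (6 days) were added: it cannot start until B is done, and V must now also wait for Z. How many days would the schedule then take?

41

Originally the schedule takes 41 days.
With Z inserted, V now waits for max(B, Z).
New critical path: C→T→G→K = 9+11+12+9 = 41 ⇒ 41 days.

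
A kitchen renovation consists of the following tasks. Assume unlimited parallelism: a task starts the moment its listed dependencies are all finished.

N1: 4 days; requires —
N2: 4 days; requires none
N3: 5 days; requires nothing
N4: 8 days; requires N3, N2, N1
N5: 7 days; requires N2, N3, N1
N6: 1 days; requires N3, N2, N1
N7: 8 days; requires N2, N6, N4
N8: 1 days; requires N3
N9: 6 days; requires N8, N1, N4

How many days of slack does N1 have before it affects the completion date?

1

The longest chain is N3→N4→N7 = 5+8+8 = 21; overall finish 21 days.
The longest chain containing N1 totals 20 days.
So N1 can slip 5 − 4 = 1 day.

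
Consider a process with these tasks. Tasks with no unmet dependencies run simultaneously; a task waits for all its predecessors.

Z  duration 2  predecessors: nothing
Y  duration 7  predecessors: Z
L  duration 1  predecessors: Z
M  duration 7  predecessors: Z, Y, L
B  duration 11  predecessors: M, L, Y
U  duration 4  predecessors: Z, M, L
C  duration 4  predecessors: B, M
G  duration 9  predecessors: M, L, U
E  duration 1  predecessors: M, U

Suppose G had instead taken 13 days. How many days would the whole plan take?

Baseline: Z→Y→M→B→C = 2+7+7+11+4 = 31 → 31 days.
G has 2 days of float (longest path through it is 29).
New critical path: Z→Y→M→U→G = 2+7+7+4+13 = 33 ⇒ 33 days.

33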